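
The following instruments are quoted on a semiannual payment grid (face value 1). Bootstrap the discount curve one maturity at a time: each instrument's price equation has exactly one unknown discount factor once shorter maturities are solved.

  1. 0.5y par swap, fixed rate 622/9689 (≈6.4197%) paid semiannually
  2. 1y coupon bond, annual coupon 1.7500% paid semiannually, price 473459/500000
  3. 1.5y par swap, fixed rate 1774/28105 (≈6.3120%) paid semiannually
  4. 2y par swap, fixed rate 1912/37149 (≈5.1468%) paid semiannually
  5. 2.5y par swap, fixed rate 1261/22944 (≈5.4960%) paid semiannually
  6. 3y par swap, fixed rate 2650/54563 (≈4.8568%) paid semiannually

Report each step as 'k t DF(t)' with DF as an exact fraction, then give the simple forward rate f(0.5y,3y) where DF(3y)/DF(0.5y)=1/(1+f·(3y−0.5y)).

step 1 [0.5y] swap r/2=311/9689: DF=(1 − 311/9689·(0))/(1+311/9689) = 9689/10000 ≈ 0.968900
step 2 [1y] bond c/2=7/800: DF=(473459/500000 − 7/800·(0.968900))/(1+7/800) = 9303/10000 ≈ 0.930300
step 3 [1.5y] swap r/2=887/28105: DF=(1 − 887/28105·(0.968900+0.930300))/(1+887/28105) = 9113/10000 ≈ 0.911300
step 4 [2y] swap r/2=956/37149: DF=(1 − 956/37149·(0.968900+0.930300+0.911300))/(1+956/37149) = 2261/2500 ≈ 0.904400
step 5 [2.5y] swap r/2=1261/45888: DF=(1 − 1261/45888·(0.968900+0.930300+0.911300+0.904400))/(1+1261/45888) = 8739/10000 ≈ 0.873900
step 6 [3y] swap r/2=1325/54563: DF=(1 − 1325/54563·(0.968900+0.930300+0.911300+0.904400+0.873900))/(1+1325/54563) = 347/400 ≈ 0.867500

1 1/2 9689/10000
2 1 9303/10000
3 3/2 9113/10000
4 2 2261/2500
5 5/2 8739/10000
6 3 347/400
f(0.5y,3y) = ((9689/10000)/(347/400) − 1)/(5/2) = 2028/43375 ≈ 4.6755%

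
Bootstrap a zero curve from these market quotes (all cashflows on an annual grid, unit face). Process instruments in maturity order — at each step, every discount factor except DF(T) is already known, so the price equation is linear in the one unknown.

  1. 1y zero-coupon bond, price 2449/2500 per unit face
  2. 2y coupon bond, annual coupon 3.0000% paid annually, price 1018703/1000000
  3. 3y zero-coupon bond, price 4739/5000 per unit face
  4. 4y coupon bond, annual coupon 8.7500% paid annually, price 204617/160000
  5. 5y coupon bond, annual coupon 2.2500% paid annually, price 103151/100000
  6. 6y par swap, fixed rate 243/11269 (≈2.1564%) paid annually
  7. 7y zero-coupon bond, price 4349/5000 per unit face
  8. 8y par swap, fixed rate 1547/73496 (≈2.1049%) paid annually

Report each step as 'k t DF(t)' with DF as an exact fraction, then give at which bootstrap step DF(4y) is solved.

1 1 2449/2500
2 2 1921/2000
3 3 4739/5000
4 4 2359/2500
5 5 1849/2000
6 6 1757/2000
7 7 4349/5000
8 8 8453/10000
DF(4y) is solved at step 4

step 1 [1y] zero: DF = P = 2449/2500 ≈ 0.979600
step 2 [2y] bond c/1=3/100: DF=(1018703/1000000 − 3/100·(0.979600))/(1+3/100) = 1921/2000 ≈ 0.960500
step 3 [3y] zero: DF = P = 4739/5000 ≈ 0.947800
step 4 [4y] bond c/1=7/80: DF=(204617/160000 − 7/80·(0.979600+0.960500+0.947800))/(1+7/80) = 2359/2500 ≈ 0.943600
step 5 [5y] bond c/1=9/400: DF=(103151/100000 − 9/400·(0.979600+0.960500+0.947800+0.943600))/(1+9/400) = 1849/2000 ≈ 0.924500
step 6 [6y] swap r/1=243/11269: DF=(1 − 243/11269·(0.979600+0.960500+0.947800+0.943600+0.924500))/(1+243/11269) = 1757/2000 ≈ 0.878500
step 7 [7y] zero: DF = P = 4349/5000 ≈ 0.869800
step 8 [8y] swap r/1=1547/73496: DF=(1 − 1547/73496·(0.979600+0.960500+0.947800+0.943600+0.924500+0.878500+0.869800))/(1+1547/73496) = 8453/10000 ≈ 0.845300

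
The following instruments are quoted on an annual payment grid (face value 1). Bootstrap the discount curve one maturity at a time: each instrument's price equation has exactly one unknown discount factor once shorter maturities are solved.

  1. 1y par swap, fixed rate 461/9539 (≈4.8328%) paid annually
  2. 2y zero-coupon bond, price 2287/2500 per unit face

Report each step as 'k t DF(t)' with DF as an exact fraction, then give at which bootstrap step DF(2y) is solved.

step 1 [1y] swap r/1=461/9539: DF=(1 − 461/9539·(0))/(1+461/9539) = 9539/10000 ≈ 0.953900
step 2 [2y] zero: DF = P = 2287/2500 ≈ 0.914800

1 1 9539/10000
2 2 2287/2500
DF(2y) is solved at step 2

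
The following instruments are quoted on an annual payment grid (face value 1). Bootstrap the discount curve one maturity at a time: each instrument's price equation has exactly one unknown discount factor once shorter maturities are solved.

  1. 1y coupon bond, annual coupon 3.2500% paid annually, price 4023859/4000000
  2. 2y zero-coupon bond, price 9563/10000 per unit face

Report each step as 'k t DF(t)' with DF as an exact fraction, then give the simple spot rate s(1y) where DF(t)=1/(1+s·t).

1 1 9743/10000
2 2 9563/10000
s(1y) = (1/(9743/10000) − 1)/(1) = 257/9743 ≈ 2.6378%

step 1 [1y] bond c/1=13/400: DF=(4023859/4000000 − 13/400·(0))/(1+13/400) = 9743/10000 ≈ 0.974300
step 2 [2y] zero: DF = P = 9563/10000 ≈ 0.956300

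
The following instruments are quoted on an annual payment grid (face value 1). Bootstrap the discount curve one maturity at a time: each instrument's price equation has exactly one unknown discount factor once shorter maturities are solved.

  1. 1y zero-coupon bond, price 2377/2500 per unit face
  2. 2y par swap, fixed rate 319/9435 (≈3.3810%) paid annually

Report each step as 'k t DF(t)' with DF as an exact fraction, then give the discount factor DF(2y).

step 1 [1y] zero: DF = P = 2377/2500 ≈ 0.950800
step 2 [2y] swap r/1=319/9435: DF=(1 − 319/9435·(0.950800))/(1+319/9435) = 4681/5000 ≈ 0.936200

1 1 2377/2500
2 2 4681/5000
DF(2y) = 4681/5000 ≈ 0.936200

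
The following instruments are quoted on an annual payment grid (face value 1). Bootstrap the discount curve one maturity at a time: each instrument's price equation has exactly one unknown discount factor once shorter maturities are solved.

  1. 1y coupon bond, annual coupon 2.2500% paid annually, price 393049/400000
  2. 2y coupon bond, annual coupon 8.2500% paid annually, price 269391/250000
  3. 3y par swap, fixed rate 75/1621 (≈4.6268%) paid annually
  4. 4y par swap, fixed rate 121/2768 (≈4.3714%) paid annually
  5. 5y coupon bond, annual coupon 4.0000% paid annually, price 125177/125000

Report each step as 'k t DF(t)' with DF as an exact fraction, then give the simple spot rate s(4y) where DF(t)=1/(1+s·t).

1 1 961/1000
2 2 4611/5000
3 3 349/400
4 4 8427/10000
5 5 1649/2000
s(4y) = (1/(8427/10000) − 1)/(4) = 1573/33708 ≈ 4.6665%

step 1 [1y] bond c/1=9/400: DF=(393049/400000 − 9/400·(0))/(1+9/400) = 961/1000 ≈ 0.961000
step 2 [2y] bond c/1=33/400: DF=(269391/250000 − 33/400·(0.961000))/(1+33/400) = 4611/5000 ≈ 0.922200
step 3 [3y] swap r/1=75/1621: DF=(1 − 75/1621·(0.961000+0.922200))/(1+75/1621) = 349/400 ≈ 0.872500
step 4 [4y] swap r/1=121/2768: DF=(1 − 121/2768·(0.961000+0.922200+0.872500))/(1+121/2768) = 8427/10000 ≈ 0.842700
step 5 [5y] bond c/1=1/25: DF=(125177/125000 − 1/25·(0.961000+0.922200+0.872500+0.842700))/(1+1/25) = 1649/2000 ≈ 0.824500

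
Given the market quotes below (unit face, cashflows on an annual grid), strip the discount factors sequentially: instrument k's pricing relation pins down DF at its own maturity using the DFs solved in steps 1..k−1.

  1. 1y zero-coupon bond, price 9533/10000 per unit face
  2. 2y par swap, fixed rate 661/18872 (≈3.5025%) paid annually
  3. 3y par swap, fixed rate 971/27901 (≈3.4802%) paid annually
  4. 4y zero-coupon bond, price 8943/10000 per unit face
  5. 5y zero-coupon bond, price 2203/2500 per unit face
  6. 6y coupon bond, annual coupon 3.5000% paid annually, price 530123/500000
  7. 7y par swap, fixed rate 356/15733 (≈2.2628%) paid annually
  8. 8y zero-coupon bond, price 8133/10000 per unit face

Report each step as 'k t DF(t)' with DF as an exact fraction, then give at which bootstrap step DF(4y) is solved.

step 1 [1y] zero: DF = P = 9533/10000 ≈ 0.953300
step 2 [2y] swap r/1=661/18872: DF=(1 − 661/18872·(0.953300))/(1+661/18872) = 9339/10000 ≈ 0.933900
step 3 [3y] swap r/1=971/27901: DF=(1 − 971/27901·(0.953300+0.933900))/(1+971/27901) = 9029/10000 ≈ 0.902900
step 4 [4y] zero: DF = P = 8943/10000 ≈ 0.894300
step 5 [5y] zero: DF = P = 2203/2500 ≈ 0.881200
step 6 [6y] bond c/1=7/200: DF=(530123/500000 − 7/200·(0.953300+0.933900+0.902900+0.894300+0.881200))/(1+7/200) = 87/100 ≈ 0.870000
step 7 [7y] swap r/1=356/15733: DF=(1 − 356/15733·(0.953300+0.933900+0.902900+0.894300+0.881200+0.870000))/(1+356/15733) = 536/625 ≈ 0.857600
step 8 [8y] zero: DF = P = 8133/10000 ≈ 0.813300

1 1 9533/10000
2 2 9339/10000
3 3 9029/10000
4 4 8943/10000
5 5 2203/2500
6 6 87/100
7 7 536/625
8 8 8133/10000
DF(4y) is solved at step 4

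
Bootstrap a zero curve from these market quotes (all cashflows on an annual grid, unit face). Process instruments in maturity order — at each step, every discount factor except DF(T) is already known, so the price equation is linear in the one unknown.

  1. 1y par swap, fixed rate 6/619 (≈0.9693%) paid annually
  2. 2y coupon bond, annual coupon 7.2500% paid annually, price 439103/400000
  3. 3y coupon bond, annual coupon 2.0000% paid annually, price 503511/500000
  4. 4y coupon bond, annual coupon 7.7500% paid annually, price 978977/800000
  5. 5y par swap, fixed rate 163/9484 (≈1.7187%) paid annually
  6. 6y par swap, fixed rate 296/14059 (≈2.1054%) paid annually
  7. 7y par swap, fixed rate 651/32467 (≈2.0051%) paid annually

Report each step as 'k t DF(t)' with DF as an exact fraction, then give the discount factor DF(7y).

1 1 619/625
2 2 4783/5000
3 3 9491/10000
4 4 4637/5000
5 5 1837/2000
6 6 551/625
7 7 4349/5000
DF(7y) = 4349/5000 ≈ 0.869800

step 1 [1y] swap r/1=6/619: DF=(1 − 6/619·(0))/(1+6/619) = 619/625 ≈ 0.990400
step 2 [2y] bond c/1=29/400: DF=(439103/400000 − 29/400·(0.990400))/(1+29/400) = 4783/5000 ≈ 0.956600
step 3 [3y] bond c/1=1/50: DF=(503511/500000 − 1/50·(0.990400+0.956600))/(1+1/50) = 9491/10000 ≈ 0.949100
step 4 [4y] bond c/1=31/400: DF=(978977/800000 − 31/400·(0.990400+0.956600+0.949100))/(1+31/400) = 4637/5000 ≈ 0.927400
step 5 [5y] swap r/1=163/9484: DF=(1 − 163/9484·(0.990400+0.956600+0.949100+0.927400))/(1+163/9484) = 1837/2000 ≈ 0.918500
step 6 [6y] swap r/1=296/14059: DF=(1 − 296/14059·(0.990400+0.956600+0.949100+0.927400+0.918500))/(1+296/14059) = 551/625 ≈ 0.881600
step 7 [7y] swap r/1=651/32467: DF=(1 − 651/32467·(0.990400+0.956600+0.949100+0.927400+0.918500+0.881600))/(1+651/32467) = 4349/5000 ≈ 0.869800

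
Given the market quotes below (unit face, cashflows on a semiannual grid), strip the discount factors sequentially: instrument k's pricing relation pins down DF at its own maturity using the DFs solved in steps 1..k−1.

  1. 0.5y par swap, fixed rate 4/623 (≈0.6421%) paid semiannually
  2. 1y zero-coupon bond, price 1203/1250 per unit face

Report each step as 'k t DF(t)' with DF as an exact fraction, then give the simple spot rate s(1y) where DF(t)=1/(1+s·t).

1 1/2 623/625
2 1 1203/1250
s(1y) = (1/(1203/1250) − 1)/(1) = 47/1203 ≈ 3.9069%

step 1 [0.5y] swap r/2=2/623: DF=(1 − 2/623·(0))/(1+2/623) = 623/625 ≈ 0.996800
step 2 [1y] zero: DF = P = 1203/1250 ≈ 0.962400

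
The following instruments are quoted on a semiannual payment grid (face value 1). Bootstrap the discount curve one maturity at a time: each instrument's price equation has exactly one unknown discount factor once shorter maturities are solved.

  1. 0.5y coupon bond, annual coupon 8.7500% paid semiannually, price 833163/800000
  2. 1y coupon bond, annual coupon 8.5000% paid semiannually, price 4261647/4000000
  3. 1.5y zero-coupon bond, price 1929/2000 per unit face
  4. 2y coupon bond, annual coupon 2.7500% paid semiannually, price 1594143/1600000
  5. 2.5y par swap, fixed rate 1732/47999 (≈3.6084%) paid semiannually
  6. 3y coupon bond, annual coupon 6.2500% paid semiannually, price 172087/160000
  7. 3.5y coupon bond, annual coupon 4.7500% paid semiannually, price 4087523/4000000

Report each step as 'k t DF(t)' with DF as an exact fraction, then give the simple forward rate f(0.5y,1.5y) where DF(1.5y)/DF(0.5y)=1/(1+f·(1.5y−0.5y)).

1 1/2 4989/5000
2 1 9813/10000
3 3/2 1929/2000
4 2 9429/10000
5 5/2 4567/5000
6 3 359/400
7 7/2 433/500
f(0.5y,1.5y) = ((4989/5000)/(1929/2000) − 1)/(1) = 111/3215 ≈ 3.4526%

step 1 [0.5y] bond c/2=7/160: DF=(833163/800000 − 7/160·(0))/(1+7/160) = 4989/5000 ≈ 0.997800
step 2 [1y] bond c/2=17/400: DF=(4261647/4000000 − 17/400·(0.997800))/(1+17/400) = 9813/10000 ≈ 0.981300
step 3 [1.5y] zero: DF = P = 1929/2000 ≈ 0.964500
step 4 [2y] bond c/2=11/800: DF=(1594143/1600000 − 11/800·(0.997800+0.981300+0.964500))/(1+11/800) = 9429/10000 ≈ 0.942900
step 5 [2.5y] swap r/2=866/47999: DF=(1 − 866/47999·(0.997800+0.981300+0.964500+0.942900))/(1+866/47999) = 4567/5000 ≈ 0.913400
step 6 [3y] bond c/2=1/32: DF=(172087/160000 − 1/32·(0.997800+0.981300+0.964500+0.942900+0.913400))/(1+1/32) = 359/400 ≈ 0.897500
step 7 [3.5y] bond c/2=19/800: DF=(4087523/4000000 − 19/800·(0.997800+0.981300+0.964500+0.942900+0.913400+0.897500))/(1+19/800) = 433/500 ≈ 0.866000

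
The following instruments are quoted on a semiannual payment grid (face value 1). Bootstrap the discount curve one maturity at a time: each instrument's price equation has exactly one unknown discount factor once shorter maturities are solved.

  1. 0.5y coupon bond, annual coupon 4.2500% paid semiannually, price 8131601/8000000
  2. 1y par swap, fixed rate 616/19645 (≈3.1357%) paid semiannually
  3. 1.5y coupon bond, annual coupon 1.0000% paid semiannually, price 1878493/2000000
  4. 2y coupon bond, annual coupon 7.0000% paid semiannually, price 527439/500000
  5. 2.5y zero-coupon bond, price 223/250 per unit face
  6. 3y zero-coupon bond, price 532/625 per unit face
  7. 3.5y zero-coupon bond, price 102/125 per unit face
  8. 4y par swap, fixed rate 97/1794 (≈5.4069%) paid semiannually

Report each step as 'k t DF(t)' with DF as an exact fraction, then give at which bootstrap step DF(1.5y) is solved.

1 1/2 9953/10000
2 1 2423/2500
3 3/2 578/625
4 2 1843/2000
5 5/2 223/250
6 3 532/625
7 7/2 102/125
8 4 403/500
DF(1.5y) is solved at step 3

step 1 [0.5y] bond c/2=17/800: DF=(8131601/8000000 − 17/800·(0))/(1+17/800) = 9953/10000 ≈ 0.995300
step 2 [1y] swap r/2=308/19645: DF=(1 − 308/19645·(0.995300))/(1+308/19645) = 2423/2500 ≈ 0.969200
step 3 [1.5y] bond c/2=1/200: DF=(1878493/2000000 − 1/200·(0.995300+0.969200))/(1+1/200) = 578/625 ≈ 0.924800
step 4 [2y] bond c/2=7/200: DF=(527439/500000 − 7/200·(0.995300+0.969200+0.924800))/(1+7/200) = 1843/2000 ≈ 0.921500
step 5 [2.5y] zero: DF = P = 223/250 ≈ 0.892000
step 6 [3y] zero: DF = P = 532/625 ≈ 0.851200
step 7 [3.5y] zero: DF = P = 102/125 ≈ 0.816000
step 8 [4y] swap r/2=97/3588: DF=(1 − 97/3588·(0.995300+0.969200+0.924800+0.921500+0.892000+0.851200+0.816000))/(1+97/3588) = 403/500 ≈ 0.806000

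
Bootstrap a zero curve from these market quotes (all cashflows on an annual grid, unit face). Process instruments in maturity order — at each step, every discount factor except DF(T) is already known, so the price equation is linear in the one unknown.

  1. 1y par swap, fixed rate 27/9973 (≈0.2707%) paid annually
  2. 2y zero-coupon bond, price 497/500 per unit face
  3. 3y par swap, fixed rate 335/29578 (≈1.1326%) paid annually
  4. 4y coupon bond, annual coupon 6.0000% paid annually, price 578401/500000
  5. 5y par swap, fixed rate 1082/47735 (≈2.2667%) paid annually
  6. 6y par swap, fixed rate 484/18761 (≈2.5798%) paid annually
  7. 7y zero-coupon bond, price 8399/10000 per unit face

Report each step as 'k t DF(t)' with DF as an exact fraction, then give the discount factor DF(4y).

step 1 [1y] swap r/1=27/9973: DF=(1 − 27/9973·(0))/(1+27/9973) = 9973/10000 ≈ 0.997300
step 2 [2y] zero: DF = P = 497/500 ≈ 0.994000
step 3 [3y] swap r/1=335/29578: DF=(1 − 335/29578·(0.997300+0.994000))/(1+335/29578) = 1933/2000 ≈ 0.966500
step 4 [4y] bond c/1=3/50: DF=(578401/500000 − 3/50·(0.997300+0.994000+0.966500))/(1+3/50) = 9239/10000 ≈ 0.923900
step 5 [5y] swap r/1=1082/47735: DF=(1 − 1082/47735·(0.997300+0.994000+0.966500+0.923900))/(1+1082/47735) = 4459/5000 ≈ 0.891800
step 6 [6y] swap r/1=484/18761: DF=(1 − 484/18761·(0.997300+0.994000+0.966500+0.923900+0.891800))/(1+484/18761) = 2137/2500 ≈ 0.854800
step 7 [7y] zero: DF = P = 8399/10000 ≈ 0.839900

1 1 9973/10000
2 2 497/500
3 3 1933/2000
4 4 9239/10000
5 5 4459/5000
6 6 2137/2500
7 7 8399/10000
DF(4y) = 9239/10000 ≈ 0.923900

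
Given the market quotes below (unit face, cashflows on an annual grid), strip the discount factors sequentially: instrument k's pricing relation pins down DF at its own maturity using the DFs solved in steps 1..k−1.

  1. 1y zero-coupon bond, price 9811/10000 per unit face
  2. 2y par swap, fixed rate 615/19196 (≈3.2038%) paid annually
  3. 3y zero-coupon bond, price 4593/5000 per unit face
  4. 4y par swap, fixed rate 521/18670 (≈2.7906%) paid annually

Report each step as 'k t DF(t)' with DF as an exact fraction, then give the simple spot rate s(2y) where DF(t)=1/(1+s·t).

1 1 9811/10000
2 2 1877/2000
3 3 4593/5000
4 4 4479/5000
s(2y) = (1/(1877/2000) − 1)/(2) = 123/3754 ≈ 3.2765%

step 1 [1y] zero: DF = P = 9811/10000 ≈ 0.981100
step 2 [2y] swap r/1=615/19196: DF=(1 − 615/19196·(0.981100))/(1+615/19196) = 1877/2000 ≈ 0.938500
step 3 [3y] zero: DF = P = 4593/5000 ≈ 0.918600
step 4 [4y] swap r/1=521/18670: DF=(1 − 521/18670·(0.981100+0.938500+0.918600))/(1+521/18670) = 4479/5000 ≈ 0.895800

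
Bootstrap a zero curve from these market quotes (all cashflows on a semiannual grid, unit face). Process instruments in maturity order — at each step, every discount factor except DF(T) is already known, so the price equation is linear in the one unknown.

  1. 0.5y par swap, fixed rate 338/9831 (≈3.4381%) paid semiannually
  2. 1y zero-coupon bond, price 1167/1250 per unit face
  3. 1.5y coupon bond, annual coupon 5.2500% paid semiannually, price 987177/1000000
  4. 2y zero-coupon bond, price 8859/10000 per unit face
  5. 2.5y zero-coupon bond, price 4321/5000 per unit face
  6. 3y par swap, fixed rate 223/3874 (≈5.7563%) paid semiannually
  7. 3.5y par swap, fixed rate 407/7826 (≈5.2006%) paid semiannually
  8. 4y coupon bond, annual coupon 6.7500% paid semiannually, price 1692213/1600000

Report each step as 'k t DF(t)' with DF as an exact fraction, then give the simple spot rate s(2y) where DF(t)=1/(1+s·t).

step 1 [0.5y] swap r/2=169/9831: DF=(1 − 169/9831·(0))/(1+169/9831) = 9831/10000 ≈ 0.983100
step 2 [1y] zero: DF = P = 1167/1250 ≈ 0.933600
step 3 [1.5y] bond c/2=21/800: DF=(987177/1000000 − 21/800·(0.983100+0.933600))/(1+21/800) = 9129/10000 ≈ 0.912900
step 4 [2y] zero: DF = P = 8859/10000 ≈ 0.885900
step 5 [2.5y] zero: DF = P = 4321/5000 ≈ 0.864200
step 6 [3y] swap r/2=223/7748: DF=(1 − 223/7748·(0.983100+0.933600+0.912900+0.885900+0.864200))/(1+223/7748) = 8439/10000 ≈ 0.843900
step 7 [3.5y] swap r/2=407/15652: DF=(1 − 407/15652·(0.983100+0.933600+0.912900+0.885900+0.864200+0.843900))/(1+407/15652) = 2093/2500 ≈ 0.837200
step 8 [4y] bond c/2=27/800: DF=(1692213/1600000 − 27/800·(0.983100+0.933600+0.912900+0.885900+0.864200+0.843900+0.837200))/(1+27/800) = 8187/10000 ≈ 0.818700

1 1/2 9831/10000
2 1 1167/1250
3 3/2 9129/10000
4 2 8859/10000
5 5/2 4321/5000
6 3 8439/10000
7 7/2 2093/2500
8 4 8187/10000
s(2y) = (1/(8859/10000) − 1)/(2) = 1141/17718 ≈ 6.4398%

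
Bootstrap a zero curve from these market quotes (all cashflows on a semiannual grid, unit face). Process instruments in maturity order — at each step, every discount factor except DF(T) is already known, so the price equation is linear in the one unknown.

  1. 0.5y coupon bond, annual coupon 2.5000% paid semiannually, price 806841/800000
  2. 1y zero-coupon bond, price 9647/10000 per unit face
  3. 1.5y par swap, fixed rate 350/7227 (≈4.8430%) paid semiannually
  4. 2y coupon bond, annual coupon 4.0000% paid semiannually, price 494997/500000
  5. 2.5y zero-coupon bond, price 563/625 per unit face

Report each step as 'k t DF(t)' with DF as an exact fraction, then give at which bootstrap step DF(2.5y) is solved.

1 1/2 9961/10000
2 1 9647/10000
3 3/2 93/100
4 2 9139/10000
5 5/2 563/625
DF(2.5y) is solved at step 5

step 1 [0.5y] bond c/2=1/80: DF=(806841/800000 − 1/80·(0))/(1+1/80) = 9961/10000 ≈ 0.996100
step 2 [1y] zero: DF = P = 9647/10000 ≈ 0.964700
step 3 [1.5y] swap r/2=175/7227: DF=(1 − 175/7227·(0.996100+0.964700))/(1+175/7227) = 93/100 ≈ 0.930000
step 4 [2y] bond c/2=1/50: DF=(494997/500000 − 1/50·(0.996100+0.964700+0.930000))/(1+1/50) = 9139/10000 ≈ 0.913900
step 5 [2.5y] zero: DF = P = 563/625 ≈ 0.900800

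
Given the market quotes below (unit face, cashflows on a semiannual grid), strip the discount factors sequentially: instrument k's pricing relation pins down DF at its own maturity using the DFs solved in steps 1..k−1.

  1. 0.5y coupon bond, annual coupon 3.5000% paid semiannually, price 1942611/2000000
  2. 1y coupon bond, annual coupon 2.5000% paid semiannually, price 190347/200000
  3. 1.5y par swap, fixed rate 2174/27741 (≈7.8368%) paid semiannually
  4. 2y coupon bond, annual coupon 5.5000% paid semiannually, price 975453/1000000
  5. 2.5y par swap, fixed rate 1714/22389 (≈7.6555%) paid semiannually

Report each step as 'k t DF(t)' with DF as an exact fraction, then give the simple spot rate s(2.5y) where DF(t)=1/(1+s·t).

1 1/2 4773/5000
2 1 4641/5000
3 3/2 8913/10000
4 2 8751/10000
5 5/2 4143/5000
s(2.5y) = (1/(4143/5000) − 1)/(5/2) = 1714/20715 ≈ 8.2742%

step 1 [0.5y] bond c/2=7/400: DF=(1942611/2000000 − 7/400·(0))/(1+7/400) = 4773/5000 ≈ 0.954600
step 2 [1y] bond c/2=1/80: DF=(190347/200000 − 1/80·(0.954600))/(1+1/80) = 4641/5000 ≈ 0.928200
step 3 [1.5y] swap r/2=1087/27741: DF=(1 − 1087/27741·(0.954600+0.928200))/(1+1087/27741) = 8913/10000 ≈ 0.891300
step 4 [2y] bond c/2=11/400: DF=(975453/1000000 − 11/400·(0.954600+0.928200+0.891300))/(1+11/400) = 8751/10000 ≈ 0.875100
step 5 [2.5y] swap r/2=857/22389: DF=(1 − 857/22389·(0.954600+0.928200+0.891300+0.875100))/(1+857/22389) = 4143/5000 ≈ 0.828600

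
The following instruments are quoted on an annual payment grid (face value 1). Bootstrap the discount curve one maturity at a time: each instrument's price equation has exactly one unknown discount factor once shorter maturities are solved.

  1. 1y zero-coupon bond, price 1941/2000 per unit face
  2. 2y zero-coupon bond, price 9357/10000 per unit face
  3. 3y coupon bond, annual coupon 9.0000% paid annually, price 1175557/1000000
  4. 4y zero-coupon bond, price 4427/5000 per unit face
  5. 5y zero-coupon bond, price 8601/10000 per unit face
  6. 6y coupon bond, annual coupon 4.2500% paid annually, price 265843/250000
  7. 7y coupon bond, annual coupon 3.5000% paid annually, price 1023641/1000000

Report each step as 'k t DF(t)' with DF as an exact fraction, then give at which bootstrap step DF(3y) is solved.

1 1 1941/2000
2 2 9357/10000
3 3 9211/10000
4 4 4427/5000
5 5 8601/10000
6 6 521/625
7 7 4031/5000
DF(3y) is solved at step 3

step 1 [1y] zero: DF = P = 1941/2000 ≈ 0.970500
step 2 [2y] zero: DF = P = 9357/10000 ≈ 0.935700
step 3 [3y] bond c/1=9/100: DF=(1175557/1000000 − 9/100·(0.970500+0.935700))/(1+9/100) = 9211/10000 ≈ 0.921100
step 4 [4y] zero: DF = P = 4427/5000 ≈ 0.885400
step 5 [5y] zero: DF = P = 8601/10000 ≈ 0.860100
step 6 [6y] bond c/1=17/400: DF=(265843/250000 − 17/400·(0.970500+0.935700+0.921100+0.885400+0.860100))/(1+17/400) = 521/625 ≈ 0.833600
step 7 [7y] bond c/1=7/200: DF=(1023641/1000000 − 7/200·(0.970500+0.935700+0.921100+0.885400+0.860100+0.833600))/(1+7/200) = 4031/5000 ≈ 0.806200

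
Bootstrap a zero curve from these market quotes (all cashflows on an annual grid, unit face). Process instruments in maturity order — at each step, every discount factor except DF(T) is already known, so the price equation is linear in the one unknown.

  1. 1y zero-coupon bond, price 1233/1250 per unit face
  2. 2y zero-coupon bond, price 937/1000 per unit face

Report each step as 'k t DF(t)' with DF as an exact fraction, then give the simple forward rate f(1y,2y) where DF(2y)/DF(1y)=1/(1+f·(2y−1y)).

step 1 [1y] zero: DF = P = 1233/1250 ≈ 0.986400
step 2 [2y] zero: DF = P = 937/1000 ≈ 0.937000

1 1 1233/1250
2 2 937/1000
f(1y,2y) = ((1233/1250)/(937/1000) − 1)/(1) = 247/4685 ≈ 5.2721%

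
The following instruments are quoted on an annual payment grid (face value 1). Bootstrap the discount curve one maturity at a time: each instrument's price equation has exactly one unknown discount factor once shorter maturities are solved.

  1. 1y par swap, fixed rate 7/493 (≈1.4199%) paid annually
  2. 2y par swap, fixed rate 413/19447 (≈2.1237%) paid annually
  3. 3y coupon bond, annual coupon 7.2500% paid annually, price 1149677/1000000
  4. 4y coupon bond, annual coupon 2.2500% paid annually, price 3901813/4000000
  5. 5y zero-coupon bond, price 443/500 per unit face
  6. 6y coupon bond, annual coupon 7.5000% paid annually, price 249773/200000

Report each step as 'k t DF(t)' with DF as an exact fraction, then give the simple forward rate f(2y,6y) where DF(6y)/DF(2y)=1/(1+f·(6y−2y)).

1 1 493/500
2 2 9587/10000
3 3 1881/2000
4 4 1781/2000
5 5 443/500
6 6 1673/2000
f(2y,6y) = ((9587/10000)/(1673/2000) − 1)/(4) = 611/16730 ≈ 3.6521%

step 1 [1y] swap r/1=7/493: DF=(1 − 7/493·(0))/(1+7/493) = 493/500 ≈ 0.986000
step 2 [2y] swap r/1=413/19447: DF=(1 − 413/19447·(0.986000))/(1+413/19447) = 9587/10000 ≈ 0.958700
step 3 [3y] bond c/1=29/400: DF=(1149677/1000000 − 29/400·(0.986000+0.958700))/(1+29/400) = 1881/2000 ≈ 0.940500
step 4 [4y] bond c/1=9/400: DF=(3901813/4000000 − 9/400·(0.986000+0.958700+0.940500))/(1+9/400) = 1781/2000 ≈ 0.890500
step 5 [5y] zero: DF = P = 443/500 ≈ 0.886000
step 6 [6y] bond c/1=3/40: DF=(249773/200000 − 3/40·(0.986000+0.958700+0.940500+0.890500+0.886000))/(1+3/40) = 1673/2000 ≈ 0.836500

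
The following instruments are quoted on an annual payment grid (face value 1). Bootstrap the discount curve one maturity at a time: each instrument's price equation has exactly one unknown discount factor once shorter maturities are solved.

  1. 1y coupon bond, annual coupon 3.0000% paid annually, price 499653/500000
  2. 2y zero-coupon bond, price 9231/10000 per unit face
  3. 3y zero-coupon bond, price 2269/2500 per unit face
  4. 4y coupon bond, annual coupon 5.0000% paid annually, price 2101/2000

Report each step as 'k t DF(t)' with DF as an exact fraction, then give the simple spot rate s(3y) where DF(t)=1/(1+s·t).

step 1 [1y] bond c/1=3/100: DF=(499653/500000 − 3/100·(0))/(1+3/100) = 4851/5000 ≈ 0.970200
step 2 [2y] zero: DF = P = 9231/10000 ≈ 0.923100
step 3 [3y] zero: DF = P = 2269/2500 ≈ 0.907600
step 4 [4y] bond c/1=1/20: DF=(2101/2000 − 1/20·(0.970200+0.923100+0.907600))/(1+1/20) = 8671/10000 ≈ 0.867100

1 1 4851/5000
2 2 9231/10000
3 3 2269/2500
4 4 8671/10000
s(3y) = (1/(2269/2500) − 1)/(3) = 77/2269 ≈ 3.3936%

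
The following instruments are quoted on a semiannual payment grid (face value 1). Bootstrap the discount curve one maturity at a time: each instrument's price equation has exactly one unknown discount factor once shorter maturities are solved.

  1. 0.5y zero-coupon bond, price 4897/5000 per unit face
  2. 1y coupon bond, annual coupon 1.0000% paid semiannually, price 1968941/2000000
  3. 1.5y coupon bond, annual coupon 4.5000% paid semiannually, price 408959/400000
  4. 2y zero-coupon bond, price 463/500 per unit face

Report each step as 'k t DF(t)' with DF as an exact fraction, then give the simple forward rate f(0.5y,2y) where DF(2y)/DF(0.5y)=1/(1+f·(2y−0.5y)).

step 1 [0.5y] zero: DF = P = 4897/5000 ≈ 0.979400
step 2 [1y] bond c/2=1/200: DF=(1968941/2000000 − 1/200·(0.979400))/(1+1/200) = 9747/10000 ≈ 0.974700
step 3 [1.5y] bond c/2=9/400: DF=(408959/400000 − 9/400·(0.979400+0.974700))/(1+9/400) = 9569/10000 ≈ 0.956900
step 4 [2y] zero: DF = P = 463/500 ≈ 0.926000

1 1/2 4897/5000
2 1 9747/10000
3 3/2 9569/10000
4 2 463/500
f(0.5y,2y) = ((4897/5000)/(463/500) − 1)/(3/2) = 89/2315 ≈ 3.8445%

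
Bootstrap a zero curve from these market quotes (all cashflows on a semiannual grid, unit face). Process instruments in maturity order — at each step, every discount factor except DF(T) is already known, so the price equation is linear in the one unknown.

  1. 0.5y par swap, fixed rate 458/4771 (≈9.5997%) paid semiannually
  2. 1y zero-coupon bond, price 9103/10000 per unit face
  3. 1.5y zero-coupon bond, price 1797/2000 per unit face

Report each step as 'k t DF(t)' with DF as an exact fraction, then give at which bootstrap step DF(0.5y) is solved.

1 1/2 4771/5000
2 1 9103/10000
3 3/2 1797/2000
DF(0.5y) is solved at step 1

step 1 [0.5y] swap r/2=229/4771: DF=(1 − 229/4771·(0))/(1+229/4771) = 4771/5000 ≈ 0.954200
step 2 [1y] zero: DF = P = 9103/10000 ≈ 0.910300
step 3 [1.5y] zero: DF = P = 1797/2000 ≈ 0.898500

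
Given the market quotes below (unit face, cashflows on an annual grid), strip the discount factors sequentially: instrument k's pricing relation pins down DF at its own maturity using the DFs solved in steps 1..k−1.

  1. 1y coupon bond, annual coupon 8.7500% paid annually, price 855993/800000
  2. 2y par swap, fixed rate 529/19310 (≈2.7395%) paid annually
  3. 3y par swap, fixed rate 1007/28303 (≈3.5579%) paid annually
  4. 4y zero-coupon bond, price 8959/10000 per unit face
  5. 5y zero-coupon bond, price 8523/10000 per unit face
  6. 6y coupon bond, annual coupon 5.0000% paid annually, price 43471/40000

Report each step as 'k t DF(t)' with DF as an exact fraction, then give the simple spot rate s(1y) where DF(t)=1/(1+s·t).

step 1 [1y] bond c/1=7/80: DF=(855993/800000 − 7/80·(0))/(1+7/80) = 9839/10000 ≈ 0.983900
step 2 [2y] swap r/1=529/19310: DF=(1 − 529/19310·(0.983900))/(1+529/19310) = 9471/10000 ≈ 0.947100
step 3 [3y] swap r/1=1007/28303: DF=(1 − 1007/28303·(0.983900+0.947100))/(1+1007/28303) = 8993/10000 ≈ 0.899300
step 4 [4y] zero: DF = P = 8959/10000 ≈ 0.895900
step 5 [5y] zero: DF = P = 8523/10000 ≈ 0.852300
step 6 [6y] bond c/1=1/20: DF=(43471/40000 − 1/20·(0.983900+0.947100+0.899300+0.895900+0.852300))/(1+1/20) = 817/1000 ≈ 0.817000

1 1 9839/10000
2 2 9471/10000
3 3 8993/10000
4 4 8959/10000
5 5 8523/10000
6 6 817/1000
s(1y) = (1/(9839/10000) − 1)/(1) = 161/9839 ≈ 1.6363%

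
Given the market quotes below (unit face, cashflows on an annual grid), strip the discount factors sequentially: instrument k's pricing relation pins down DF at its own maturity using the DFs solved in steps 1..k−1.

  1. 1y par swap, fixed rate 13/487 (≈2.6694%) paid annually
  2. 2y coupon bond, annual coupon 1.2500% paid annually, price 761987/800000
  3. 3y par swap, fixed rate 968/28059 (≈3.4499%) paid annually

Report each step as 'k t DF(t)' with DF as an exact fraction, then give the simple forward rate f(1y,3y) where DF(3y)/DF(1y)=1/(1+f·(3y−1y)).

1 1 487/500
2 2 9287/10000
3 3 1129/1250
f(1y,3y) = ((487/500)/(1129/1250) − 1)/(2) = 177/4516 ≈ 3.9194%

step 1 [1y] swap r/1=13/487: DF=(1 − 13/487·(0))/(1+13/487) = 487/500 ≈ 0.974000
step 2 [2y] bond c/1=1/80: DF=(761987/800000 − 1/80·(0.974000))/(1+1/80) = 9287/10000 ≈ 0.928700
step 3 [3y] swap r/1=968/28059: DF=(1 − 968/28059·(0.974000+0.928700))/(1+968/28059) = 1129/1250 ≈ 0.903200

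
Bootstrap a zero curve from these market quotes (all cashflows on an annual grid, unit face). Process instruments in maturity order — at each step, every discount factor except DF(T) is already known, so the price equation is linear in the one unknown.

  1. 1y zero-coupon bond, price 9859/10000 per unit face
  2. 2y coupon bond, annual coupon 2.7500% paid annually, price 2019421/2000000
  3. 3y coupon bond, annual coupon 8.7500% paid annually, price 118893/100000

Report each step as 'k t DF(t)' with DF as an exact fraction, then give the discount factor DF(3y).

1 1 9859/10000
2 2 9563/10000
3 3 937/1000
DF(3y) = 937/1000 ≈ 0.937000

step 1 [1y] zero: DF = P = 9859/10000 ≈ 0.985900
step 2 [2y] bond c/1=11/400: DF=(2019421/2000000 − 11/400·(0.985900))/(1+11/400) = 9563/10000 ≈ 0.956300
step 3 [3y] bond c/1=7/80: DF=(118893/100000 − 7/80·(0.985900+0.956300))/(1+7/80) = 937/1000 ≈ 0.937000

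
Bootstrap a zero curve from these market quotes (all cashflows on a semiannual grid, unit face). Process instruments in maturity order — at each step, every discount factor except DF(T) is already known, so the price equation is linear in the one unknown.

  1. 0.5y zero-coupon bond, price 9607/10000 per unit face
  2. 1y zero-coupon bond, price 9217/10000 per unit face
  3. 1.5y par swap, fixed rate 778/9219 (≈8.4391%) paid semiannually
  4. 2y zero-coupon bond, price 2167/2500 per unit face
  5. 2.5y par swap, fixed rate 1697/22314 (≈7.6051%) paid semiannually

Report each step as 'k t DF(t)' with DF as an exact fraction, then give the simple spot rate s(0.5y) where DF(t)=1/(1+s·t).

1 1/2 9607/10000
2 1 9217/10000
3 3/2 8833/10000
4 2 2167/2500
5 5/2 8303/10000
s(0.5y) = (1/(9607/10000) − 1)/(1/2) = 786/9607 ≈ 8.1815%

step 1 [0.5y] zero: DF = P = 9607/10000 ≈ 0.960700
step 2 [1y] zero: DF = P = 9217/10000 ≈ 0.921700
step 3 [1.5y] swap r/2=389/9219: DF=(1 − 389/9219·(0.960700+0.921700))/(1+389/9219) = 8833/10000 ≈ 0.883300
step 4 [2y] zero: DF = P = 2167/2500 ≈ 0.866800
step 5 [2.5y] swap r/2=1697/44628: DF=(1 − 1697/44628·(0.960700+0.921700+0.883300+0.866800))/(1+1697/44628) = 8303/10000 ≈ 0.830300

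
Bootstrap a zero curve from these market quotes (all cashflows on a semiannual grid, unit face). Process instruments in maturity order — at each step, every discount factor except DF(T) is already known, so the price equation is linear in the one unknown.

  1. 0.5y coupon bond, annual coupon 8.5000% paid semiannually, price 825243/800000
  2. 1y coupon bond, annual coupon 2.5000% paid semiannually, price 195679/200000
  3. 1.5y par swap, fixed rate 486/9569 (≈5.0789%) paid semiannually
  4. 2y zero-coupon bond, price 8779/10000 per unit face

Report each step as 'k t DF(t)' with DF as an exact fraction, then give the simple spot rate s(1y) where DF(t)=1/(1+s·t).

1 1/2 1979/2000
2 1 9541/10000
3 3/2 9271/10000
4 2 8779/10000
s(1y) = (1/(9541/10000) − 1)/(1) = 459/9541 ≈ 4.8108%

step 1 [0.5y] bond c/2=17/400: DF=(825243/800000 − 17/400·(0))/(1+17/400) = 1979/2000 ≈ 0.989500
step 2 [1y] bond c/2=1/80: DF=(195679/200000 − 1/80·(0.989500))/(1+1/80) = 9541/10000 ≈ 0.954100
step 3 [1.5y] swap r/2=243/9569: DF=(1 − 243/9569·(0.989500+0.954100))/(1+243/9569) = 9271/10000 ≈ 0.927100
step 4 [2y] zero: DF = P = 8779/10000 ≈ 0.877900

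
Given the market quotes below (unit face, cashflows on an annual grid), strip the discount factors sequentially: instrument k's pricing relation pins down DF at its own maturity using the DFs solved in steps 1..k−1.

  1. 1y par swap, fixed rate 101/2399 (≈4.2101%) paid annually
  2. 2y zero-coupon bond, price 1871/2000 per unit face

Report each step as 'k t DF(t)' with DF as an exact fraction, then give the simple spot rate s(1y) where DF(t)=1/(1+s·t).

1 1 2399/2500
2 2 1871/2000
s(1y) = (1/(2399/2500) − 1)/(1) = 101/2399 ≈ 4.2101%

step 1 [1y] swap r/1=101/2399: DF=(1 − 101/2399·(0))/(1+101/2399) = 2399/2500 ≈ 0.959600
step 2 [2y] zero: DF = P = 1871/2000 ≈ 0.935500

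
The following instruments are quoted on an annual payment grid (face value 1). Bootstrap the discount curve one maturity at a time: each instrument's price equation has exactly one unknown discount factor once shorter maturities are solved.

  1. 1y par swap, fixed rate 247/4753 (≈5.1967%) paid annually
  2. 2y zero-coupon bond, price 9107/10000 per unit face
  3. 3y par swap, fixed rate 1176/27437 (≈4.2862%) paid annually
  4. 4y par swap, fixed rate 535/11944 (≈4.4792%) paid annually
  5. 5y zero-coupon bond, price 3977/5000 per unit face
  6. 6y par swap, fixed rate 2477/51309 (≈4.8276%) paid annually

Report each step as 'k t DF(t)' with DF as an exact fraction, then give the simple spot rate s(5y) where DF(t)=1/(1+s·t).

step 1 [1y] swap r/1=247/4753: DF=(1 − 247/4753·(0))/(1+247/4753) = 4753/5000 ≈ 0.950600
step 2 [2y] zero: DF = P = 9107/10000 ≈ 0.910700
step 3 [3y] swap r/1=1176/27437: DF=(1 − 1176/27437·(0.950600+0.910700))/(1+1176/27437) = 1103/1250 ≈ 0.882400
step 4 [4y] swap r/1=535/11944: DF=(1 − 535/11944·(0.950600+0.910700+0.882400))/(1+535/11944) = 1679/2000 ≈ 0.839500
step 5 [5y] zero: DF = P = 3977/5000 ≈ 0.795400
step 6 [6y] swap r/1=2477/51309: DF=(1 − 2477/51309·(0.950600+0.910700+0.882400+0.839500+0.795400))/(1+2477/51309) = 7523/10000 ≈ 0.752300

1 1 4753/5000
2 2 9107/10000
3 3 1103/1250
4 4 1679/2000
5 5 3977/5000
6 6 7523/10000
s(5y) = (1/(3977/5000) − 1)/(5) = 1023/19885 ≈ 5.1446%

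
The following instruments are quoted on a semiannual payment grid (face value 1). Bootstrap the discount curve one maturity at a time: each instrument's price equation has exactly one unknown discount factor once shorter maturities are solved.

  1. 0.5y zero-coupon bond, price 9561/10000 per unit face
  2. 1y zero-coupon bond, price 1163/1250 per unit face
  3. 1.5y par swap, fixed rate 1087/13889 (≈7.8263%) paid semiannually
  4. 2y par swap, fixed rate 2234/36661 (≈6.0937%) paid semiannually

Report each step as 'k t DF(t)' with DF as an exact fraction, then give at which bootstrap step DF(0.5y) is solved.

1 1/2 9561/10000
2 1 1163/1250
3 3/2 8913/10000
4 2 8883/10000
DF(0.5y) is solved at step 1

step 1 [0.5y] zero: DF = P = 9561/10000 ≈ 0.956100
step 2 [1y] zero: DF = P = 1163/1250 ≈ 0.930400
step 3 [1.5y] swap r/2=1087/27778: DF=(1 − 1087/27778·(0.956100+0.930400))/(1+1087/27778) = 8913/10000 ≈ 0.891300
step 4 [2y] swap r/2=1117/36661: DF=(1 − 1117/36661·(0.956100+0.930400+0.891300))/(1+1117/36661) = 8883/10000 ≈ 0.888300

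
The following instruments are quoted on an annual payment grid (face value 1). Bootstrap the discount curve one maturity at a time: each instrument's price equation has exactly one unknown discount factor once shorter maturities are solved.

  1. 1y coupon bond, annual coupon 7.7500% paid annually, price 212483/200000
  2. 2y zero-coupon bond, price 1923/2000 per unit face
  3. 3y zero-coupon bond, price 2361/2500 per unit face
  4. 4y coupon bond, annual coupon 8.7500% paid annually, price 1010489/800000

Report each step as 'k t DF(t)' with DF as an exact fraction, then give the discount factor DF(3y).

1 1 493/500
2 2 1923/2000
3 3 2361/2500
4 4 1161/1250
DF(3y) = 2361/2500 ≈ 0.944400

step 1 [1y] bond c/1=31/400: DF=(212483/200000 − 31/400·(0))/(1+31/400) = 493/500 ≈ 0.986000
step 2 [2y] zero: DF = P = 1923/2000 ≈ 0.961500
step 3 [3y] zero: DF = P = 2361/2500 ≈ 0.944400
step 4 [4y] bond c/1=7/80: DF=(1010489/800000 − 7/80·(0.986000+0.961500+0.944400))/(1+7/80) = 1161/1250 ≈ 0.928800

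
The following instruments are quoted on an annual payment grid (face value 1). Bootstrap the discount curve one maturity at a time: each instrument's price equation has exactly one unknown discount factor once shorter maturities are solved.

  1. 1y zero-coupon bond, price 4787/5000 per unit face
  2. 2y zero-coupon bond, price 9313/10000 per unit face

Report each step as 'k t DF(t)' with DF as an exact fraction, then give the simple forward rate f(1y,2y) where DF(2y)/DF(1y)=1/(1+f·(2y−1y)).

step 1 [1y] zero: DF = P = 4787/5000 ≈ 0.957400
step 2 [2y] zero: DF = P = 9313/10000 ≈ 0.931300

1 1 4787/5000
2 2 9313/10000
f(1y,2y) = ((4787/5000)/(9313/10000) − 1)/(1) = 261/9313 ≈ 2.8025%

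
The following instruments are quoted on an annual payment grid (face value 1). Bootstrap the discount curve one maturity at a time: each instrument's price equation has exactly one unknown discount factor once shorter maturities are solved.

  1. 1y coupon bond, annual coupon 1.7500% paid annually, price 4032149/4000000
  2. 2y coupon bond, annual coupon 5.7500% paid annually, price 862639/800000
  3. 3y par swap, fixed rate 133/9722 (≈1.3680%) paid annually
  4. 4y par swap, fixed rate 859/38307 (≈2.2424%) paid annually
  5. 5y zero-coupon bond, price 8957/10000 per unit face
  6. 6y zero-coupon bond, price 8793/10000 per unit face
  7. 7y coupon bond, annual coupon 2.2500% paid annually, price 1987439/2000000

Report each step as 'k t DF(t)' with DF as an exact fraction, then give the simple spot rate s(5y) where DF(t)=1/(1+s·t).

1 1 9907/10000
2 2 4829/5000
3 3 9601/10000
4 4 9141/10000
5 5 8957/10000
6 6 8793/10000
7 7 1697/2000
s(5y) = (1/(8957/10000) − 1)/(5) = 1043/44785 ≈ 2.3289%

step 1 [1y] bond c/1=7/400: DF=(4032149/4000000 − 7/400·(0))/(1+7/400) = 9907/10000 ≈ 0.990700
step 2 [2y] bond c/1=23/400: DF=(862639/800000 − 23/400·(0.990700))/(1+23/400) = 4829/5000 ≈ 0.965800
step 3 [3y] swap r/1=133/9722: DF=(1 − 133/9722·(0.990700+0.965800))/(1+133/9722) = 9601/10000 ≈ 0.960100
step 4 [4y] swap r/1=859/38307: DF=(1 − 859/38307·(0.990700+0.965800+0.960100))/(1+859/38307) = 9141/10000 ≈ 0.914100
step 5 [5y] zero: DF = P = 8957/10000 ≈ 0.895700
step 6 [6y] zero: DF = P = 8793/10000 ≈ 0.879300
step 7 [7y] bond c/1=9/400: DF=(1987439/2000000 − 9/400·(0.990700+0.965800+0.960100+0.914100+0.895700+0.879300))/(1+9/400) = 1697/2000 ≈ 0.848500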